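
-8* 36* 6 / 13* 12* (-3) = 62208 / 13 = 4785.23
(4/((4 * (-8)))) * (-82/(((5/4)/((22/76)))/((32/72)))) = 902/855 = 1.05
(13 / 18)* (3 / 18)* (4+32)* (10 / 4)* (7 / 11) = 6.89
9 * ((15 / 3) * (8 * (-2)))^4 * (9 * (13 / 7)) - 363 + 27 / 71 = 3062292299778 / 497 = 6161553923.09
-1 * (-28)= 28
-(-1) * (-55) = -55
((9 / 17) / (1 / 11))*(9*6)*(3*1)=16038 / 17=943.41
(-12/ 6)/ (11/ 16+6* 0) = -32/ 11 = -2.91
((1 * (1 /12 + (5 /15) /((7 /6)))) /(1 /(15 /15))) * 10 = 155 /42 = 3.69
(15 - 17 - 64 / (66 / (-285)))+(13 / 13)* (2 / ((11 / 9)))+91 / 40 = 278.28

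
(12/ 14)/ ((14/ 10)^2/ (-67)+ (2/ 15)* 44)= 30150/ 205331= 0.15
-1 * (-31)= 31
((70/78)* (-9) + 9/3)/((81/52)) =-88/27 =-3.26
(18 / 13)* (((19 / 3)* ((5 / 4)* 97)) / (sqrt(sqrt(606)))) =9215* 606^(3 / 4) / 5252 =214.30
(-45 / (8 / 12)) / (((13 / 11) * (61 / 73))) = -108405 / 1586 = -68.35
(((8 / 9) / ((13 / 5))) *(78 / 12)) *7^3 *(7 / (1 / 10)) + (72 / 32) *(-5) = 1920395 / 36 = 53344.31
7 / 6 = 1.17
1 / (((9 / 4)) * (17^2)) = 4 / 2601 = 0.00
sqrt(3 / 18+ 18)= sqrt(654) / 6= 4.26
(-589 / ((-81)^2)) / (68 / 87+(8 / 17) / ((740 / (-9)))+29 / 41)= -115921555 / 1915223697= -0.06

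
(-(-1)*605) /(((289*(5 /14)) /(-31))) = -52514 /289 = -181.71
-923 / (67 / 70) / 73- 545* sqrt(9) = -8061395 / 4891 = -1648.21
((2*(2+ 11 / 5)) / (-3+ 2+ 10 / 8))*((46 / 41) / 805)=48 / 1025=0.05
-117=-117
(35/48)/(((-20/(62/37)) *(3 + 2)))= -0.01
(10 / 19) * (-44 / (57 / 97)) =-42680 / 1083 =-39.41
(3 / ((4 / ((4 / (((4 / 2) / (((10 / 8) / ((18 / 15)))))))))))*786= 9825 / 8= 1228.12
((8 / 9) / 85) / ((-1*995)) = -8 / 761175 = -0.00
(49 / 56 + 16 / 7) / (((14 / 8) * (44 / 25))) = 4425 / 4312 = 1.03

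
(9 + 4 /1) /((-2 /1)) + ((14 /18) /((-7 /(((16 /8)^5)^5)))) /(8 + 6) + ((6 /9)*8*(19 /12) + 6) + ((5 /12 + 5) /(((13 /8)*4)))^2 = -67106687 /252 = -266296.38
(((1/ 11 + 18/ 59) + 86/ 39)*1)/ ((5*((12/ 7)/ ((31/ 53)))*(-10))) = -0.02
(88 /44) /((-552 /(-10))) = 0.04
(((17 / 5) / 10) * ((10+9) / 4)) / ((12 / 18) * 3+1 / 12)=969 / 1250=0.78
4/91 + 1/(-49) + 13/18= 8551/11466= 0.75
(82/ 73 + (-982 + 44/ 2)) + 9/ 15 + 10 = -948.28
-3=-3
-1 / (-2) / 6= 1 / 12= 0.08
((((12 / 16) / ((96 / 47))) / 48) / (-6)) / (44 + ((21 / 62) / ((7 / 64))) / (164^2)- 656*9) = 2449217 / 11257176416256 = 0.00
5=5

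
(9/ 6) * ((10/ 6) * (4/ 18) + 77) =2089/ 18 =116.06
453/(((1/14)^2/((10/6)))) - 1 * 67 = 147913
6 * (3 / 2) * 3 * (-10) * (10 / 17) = -2700 / 17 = -158.82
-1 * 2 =-2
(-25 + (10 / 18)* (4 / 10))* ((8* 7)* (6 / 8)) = -3122 / 3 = -1040.67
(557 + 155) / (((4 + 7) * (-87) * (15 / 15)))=-712 / 957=-0.74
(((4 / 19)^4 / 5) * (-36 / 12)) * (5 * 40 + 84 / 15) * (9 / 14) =-3552768 / 22806175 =-0.16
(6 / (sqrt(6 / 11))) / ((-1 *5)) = -sqrt(66) / 5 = -1.62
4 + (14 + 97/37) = 763/37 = 20.62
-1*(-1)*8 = 8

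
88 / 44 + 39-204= -163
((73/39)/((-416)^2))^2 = 5329/45551484665856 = 0.00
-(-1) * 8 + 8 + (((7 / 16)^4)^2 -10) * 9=-317775696695 / 4294967296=-73.99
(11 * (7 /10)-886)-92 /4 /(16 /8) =-889.80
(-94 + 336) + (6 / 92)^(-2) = 4294 / 9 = 477.11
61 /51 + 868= 44329 /51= 869.20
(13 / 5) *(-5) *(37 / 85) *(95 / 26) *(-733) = 15155.85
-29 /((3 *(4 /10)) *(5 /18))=-87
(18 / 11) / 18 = 1 / 11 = 0.09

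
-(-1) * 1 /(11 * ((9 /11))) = 1 /9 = 0.11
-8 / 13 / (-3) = 0.21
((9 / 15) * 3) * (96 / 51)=288 / 85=3.39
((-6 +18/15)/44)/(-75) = 2/1375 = 0.00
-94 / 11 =-8.55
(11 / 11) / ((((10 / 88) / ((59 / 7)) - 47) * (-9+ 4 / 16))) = 10384 / 4269195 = 0.00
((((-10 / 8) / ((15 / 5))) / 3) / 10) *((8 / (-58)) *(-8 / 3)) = -4 / 783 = -0.01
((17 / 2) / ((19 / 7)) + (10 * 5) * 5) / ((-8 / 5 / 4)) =-48095 / 76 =-632.83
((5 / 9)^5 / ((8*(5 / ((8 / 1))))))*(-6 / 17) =-1250 / 334611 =-0.00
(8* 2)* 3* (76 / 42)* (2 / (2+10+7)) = 64 / 7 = 9.14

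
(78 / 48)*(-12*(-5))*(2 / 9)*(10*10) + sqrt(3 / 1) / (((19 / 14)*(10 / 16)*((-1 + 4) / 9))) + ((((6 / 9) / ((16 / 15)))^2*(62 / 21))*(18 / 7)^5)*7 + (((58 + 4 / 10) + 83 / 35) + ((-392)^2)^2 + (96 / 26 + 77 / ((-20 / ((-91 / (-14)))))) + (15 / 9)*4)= 336*sqrt(3) / 95 + 619097604951473191 / 26218920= 23612628022.52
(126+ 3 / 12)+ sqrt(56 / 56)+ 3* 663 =8465 / 4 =2116.25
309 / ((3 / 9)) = 927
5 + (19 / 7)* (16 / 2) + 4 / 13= 2459 / 91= 27.02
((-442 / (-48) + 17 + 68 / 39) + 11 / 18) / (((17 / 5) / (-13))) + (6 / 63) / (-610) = -285396533 / 2613240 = -109.21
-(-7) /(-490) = -1 /70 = -0.01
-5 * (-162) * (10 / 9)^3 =10000 / 9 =1111.11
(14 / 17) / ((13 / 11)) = 154 / 221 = 0.70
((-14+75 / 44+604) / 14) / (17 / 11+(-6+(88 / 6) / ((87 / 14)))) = -6795135 / 336728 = -20.18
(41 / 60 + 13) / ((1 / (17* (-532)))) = -1856281 / 15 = -123752.07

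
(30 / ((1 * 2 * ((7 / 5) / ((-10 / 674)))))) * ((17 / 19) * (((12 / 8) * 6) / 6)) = -19125 / 89642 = -0.21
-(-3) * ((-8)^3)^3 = -402653184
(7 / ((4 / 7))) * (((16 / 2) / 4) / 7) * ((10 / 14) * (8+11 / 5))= 51 / 2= 25.50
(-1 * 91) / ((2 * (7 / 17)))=-221 / 2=-110.50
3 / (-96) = -1 / 32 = -0.03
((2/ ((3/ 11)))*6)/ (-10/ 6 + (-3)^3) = -66/ 43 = -1.53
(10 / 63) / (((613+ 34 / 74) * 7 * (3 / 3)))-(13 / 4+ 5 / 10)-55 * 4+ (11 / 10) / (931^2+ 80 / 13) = -28040931671962889 / 125322621065460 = -223.75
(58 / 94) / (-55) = -29 / 2585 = -0.01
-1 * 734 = -734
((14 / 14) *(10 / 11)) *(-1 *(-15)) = 150 / 11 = 13.64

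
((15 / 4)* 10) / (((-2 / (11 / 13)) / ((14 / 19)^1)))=-5775 / 494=-11.69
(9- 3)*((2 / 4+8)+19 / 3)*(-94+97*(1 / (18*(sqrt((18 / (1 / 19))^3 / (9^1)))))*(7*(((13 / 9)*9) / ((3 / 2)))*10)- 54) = -13172+3928015*sqrt(38) / 175446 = -13033.99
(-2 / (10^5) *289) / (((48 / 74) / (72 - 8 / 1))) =-0.57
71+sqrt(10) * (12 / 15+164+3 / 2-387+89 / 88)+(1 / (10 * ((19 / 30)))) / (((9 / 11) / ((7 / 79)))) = -623.70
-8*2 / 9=-16 / 9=-1.78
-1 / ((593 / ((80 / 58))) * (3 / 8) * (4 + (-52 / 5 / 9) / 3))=-1800 / 1049017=-0.00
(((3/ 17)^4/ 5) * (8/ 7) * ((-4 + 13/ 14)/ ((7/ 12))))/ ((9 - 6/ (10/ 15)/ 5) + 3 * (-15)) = 6192/ 200533921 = 0.00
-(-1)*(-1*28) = -28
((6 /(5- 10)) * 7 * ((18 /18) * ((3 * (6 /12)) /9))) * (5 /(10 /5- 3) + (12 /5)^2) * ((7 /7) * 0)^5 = 0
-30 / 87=-10 / 29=-0.34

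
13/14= 0.93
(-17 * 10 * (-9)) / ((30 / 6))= 306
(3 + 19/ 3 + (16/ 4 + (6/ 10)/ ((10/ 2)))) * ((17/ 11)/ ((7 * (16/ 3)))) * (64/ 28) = 17153/ 13475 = 1.27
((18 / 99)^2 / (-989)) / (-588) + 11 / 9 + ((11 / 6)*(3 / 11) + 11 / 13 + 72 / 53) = 285572002615 / 72722611962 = 3.93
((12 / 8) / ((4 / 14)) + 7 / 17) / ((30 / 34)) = 77 / 12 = 6.42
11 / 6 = 1.83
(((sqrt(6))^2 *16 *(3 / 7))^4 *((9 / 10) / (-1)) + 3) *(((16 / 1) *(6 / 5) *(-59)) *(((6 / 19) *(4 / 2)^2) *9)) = 37875550642576128 / 1140475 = 33210329593.00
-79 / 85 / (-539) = 79 / 45815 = 0.00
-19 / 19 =-1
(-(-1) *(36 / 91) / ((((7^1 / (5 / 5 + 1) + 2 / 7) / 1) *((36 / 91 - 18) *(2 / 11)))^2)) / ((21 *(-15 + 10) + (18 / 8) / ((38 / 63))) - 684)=-7455448 / 2172921441651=-0.00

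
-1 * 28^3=-21952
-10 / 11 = -0.91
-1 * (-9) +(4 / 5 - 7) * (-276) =8601 / 5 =1720.20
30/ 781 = 0.04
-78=-78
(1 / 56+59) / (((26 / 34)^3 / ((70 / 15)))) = 16237465 / 26364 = 615.90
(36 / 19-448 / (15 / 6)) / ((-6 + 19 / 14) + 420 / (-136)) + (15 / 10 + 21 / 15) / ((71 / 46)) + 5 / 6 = 59679481 / 2327025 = 25.65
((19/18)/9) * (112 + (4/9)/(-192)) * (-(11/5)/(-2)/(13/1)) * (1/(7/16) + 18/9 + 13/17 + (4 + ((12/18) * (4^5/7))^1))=384733052209/3247957440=118.45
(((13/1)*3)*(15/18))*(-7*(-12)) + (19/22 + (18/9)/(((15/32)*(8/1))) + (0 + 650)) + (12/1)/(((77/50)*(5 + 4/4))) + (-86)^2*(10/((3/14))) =268367609/770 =348529.36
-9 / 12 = -3 / 4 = -0.75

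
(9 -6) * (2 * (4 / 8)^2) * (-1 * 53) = -159 / 2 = -79.50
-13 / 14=-0.93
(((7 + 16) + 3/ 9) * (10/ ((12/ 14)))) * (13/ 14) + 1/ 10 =22759/ 90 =252.88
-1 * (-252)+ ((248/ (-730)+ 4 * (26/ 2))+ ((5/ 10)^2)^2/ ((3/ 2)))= 2660429/ 8760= 303.70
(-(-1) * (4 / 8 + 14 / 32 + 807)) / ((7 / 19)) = 245613 / 112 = 2192.97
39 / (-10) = -3.90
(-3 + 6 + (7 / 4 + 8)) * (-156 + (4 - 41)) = -9843 / 4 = -2460.75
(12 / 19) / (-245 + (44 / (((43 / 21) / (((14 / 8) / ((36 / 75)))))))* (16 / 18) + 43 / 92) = -427248 / 118311841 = -0.00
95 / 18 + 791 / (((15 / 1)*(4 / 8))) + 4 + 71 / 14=37742 / 315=119.82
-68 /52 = -17 /13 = -1.31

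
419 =419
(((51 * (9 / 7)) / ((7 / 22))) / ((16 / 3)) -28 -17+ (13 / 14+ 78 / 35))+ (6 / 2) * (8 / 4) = 5483 / 1960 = 2.80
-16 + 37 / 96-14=-2843 / 96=-29.61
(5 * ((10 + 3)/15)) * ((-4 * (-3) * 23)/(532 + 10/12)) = 2.24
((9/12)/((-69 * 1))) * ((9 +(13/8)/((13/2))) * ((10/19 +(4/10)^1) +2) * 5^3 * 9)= -1157175/3496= -331.00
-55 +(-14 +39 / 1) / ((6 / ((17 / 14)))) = -4195 / 84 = -49.94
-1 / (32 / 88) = -11 / 4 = -2.75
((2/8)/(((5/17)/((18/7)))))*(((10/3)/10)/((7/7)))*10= 51/7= 7.29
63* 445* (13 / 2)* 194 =35352135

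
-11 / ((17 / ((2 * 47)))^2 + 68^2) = -97196 / 40857953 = -0.00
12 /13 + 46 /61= 1330 /793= 1.68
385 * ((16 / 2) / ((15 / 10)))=6160 / 3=2053.33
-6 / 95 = -0.06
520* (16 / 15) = 1664 / 3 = 554.67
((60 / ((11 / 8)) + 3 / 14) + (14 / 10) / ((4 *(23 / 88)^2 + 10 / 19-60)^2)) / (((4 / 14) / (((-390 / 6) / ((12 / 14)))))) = -14570682189959489503 / 1251905968273224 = -11638.80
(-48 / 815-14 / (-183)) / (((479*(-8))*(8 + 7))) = -1313 / 4286427300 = -0.00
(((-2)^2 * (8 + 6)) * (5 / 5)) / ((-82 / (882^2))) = -21781872 / 41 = -531265.17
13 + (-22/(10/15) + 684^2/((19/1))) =24604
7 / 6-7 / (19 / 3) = 7 / 114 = 0.06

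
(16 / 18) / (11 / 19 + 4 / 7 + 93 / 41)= 21812 / 83889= 0.26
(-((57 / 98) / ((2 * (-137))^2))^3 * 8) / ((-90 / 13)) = 0.00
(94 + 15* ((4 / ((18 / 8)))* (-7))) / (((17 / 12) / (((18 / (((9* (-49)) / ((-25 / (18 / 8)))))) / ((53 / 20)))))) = -4448000 / 397341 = -11.19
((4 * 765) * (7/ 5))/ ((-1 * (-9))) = 476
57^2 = 3249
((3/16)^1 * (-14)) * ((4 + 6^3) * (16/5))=-1848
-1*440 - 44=-484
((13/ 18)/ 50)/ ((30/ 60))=13/ 450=0.03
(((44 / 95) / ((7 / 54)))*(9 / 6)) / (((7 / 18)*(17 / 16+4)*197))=12672 / 917035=0.01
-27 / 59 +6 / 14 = -12 / 413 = -0.03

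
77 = 77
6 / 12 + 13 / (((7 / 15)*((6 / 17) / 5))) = 2766 / 7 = 395.14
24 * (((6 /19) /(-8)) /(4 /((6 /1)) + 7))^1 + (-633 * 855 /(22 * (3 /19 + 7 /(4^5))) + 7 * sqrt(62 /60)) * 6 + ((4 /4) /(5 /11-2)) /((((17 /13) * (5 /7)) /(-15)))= -797900865092277 /890491943 + 7 * sqrt(930) /5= -895979.86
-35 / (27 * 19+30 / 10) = -35 / 516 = -0.07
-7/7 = -1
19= 19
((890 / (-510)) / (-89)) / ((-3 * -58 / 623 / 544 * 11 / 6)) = 19936 / 957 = 20.83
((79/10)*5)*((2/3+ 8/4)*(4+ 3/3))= 1580/3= 526.67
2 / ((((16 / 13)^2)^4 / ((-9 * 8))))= -7341576489 / 268435456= -27.35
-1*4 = -4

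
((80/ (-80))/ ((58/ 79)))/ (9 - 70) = 79/ 3538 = 0.02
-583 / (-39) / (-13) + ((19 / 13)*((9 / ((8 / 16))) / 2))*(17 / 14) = 105211 / 7098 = 14.82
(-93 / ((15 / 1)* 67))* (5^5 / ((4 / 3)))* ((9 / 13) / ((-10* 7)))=104625 / 48776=2.15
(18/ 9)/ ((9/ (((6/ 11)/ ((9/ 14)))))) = 56/ 297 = 0.19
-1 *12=-12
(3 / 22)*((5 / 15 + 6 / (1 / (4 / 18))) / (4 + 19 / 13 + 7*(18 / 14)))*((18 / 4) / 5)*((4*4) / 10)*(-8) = -468 / 2585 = -0.18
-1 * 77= -77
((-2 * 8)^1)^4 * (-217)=-14221312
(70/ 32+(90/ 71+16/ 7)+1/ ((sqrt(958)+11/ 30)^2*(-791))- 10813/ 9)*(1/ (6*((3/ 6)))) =-7186459830322747483861/ 18030705122040538032+198000*sqrt(958)/ 587855539972631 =-398.57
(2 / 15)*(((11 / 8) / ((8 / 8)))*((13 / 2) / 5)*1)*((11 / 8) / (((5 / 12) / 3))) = 4719 / 2000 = 2.36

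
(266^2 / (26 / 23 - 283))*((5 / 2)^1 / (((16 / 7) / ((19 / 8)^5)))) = -35258770744855 / 1699479552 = -20746.80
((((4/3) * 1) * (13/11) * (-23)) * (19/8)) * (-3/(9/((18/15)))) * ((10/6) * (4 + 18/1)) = 11362/9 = 1262.44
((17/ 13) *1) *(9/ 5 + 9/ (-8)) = 459/ 520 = 0.88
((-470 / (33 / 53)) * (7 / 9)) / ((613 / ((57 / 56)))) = -236645 / 242748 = -0.97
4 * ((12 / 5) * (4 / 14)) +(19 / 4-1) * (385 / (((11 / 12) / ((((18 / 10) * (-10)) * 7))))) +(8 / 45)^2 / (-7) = -2812989934 / 14175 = -198447.26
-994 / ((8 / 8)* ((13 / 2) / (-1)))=1988 / 13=152.92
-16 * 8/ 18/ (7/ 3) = -64/ 21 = -3.05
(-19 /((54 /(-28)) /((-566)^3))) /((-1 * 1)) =48231517936 /27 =1786352516.15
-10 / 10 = -1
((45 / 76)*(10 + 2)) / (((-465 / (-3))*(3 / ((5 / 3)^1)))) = 15 / 589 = 0.03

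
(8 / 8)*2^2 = 4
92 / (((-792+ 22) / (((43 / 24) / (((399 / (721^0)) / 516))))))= -42527 / 153615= -0.28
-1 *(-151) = 151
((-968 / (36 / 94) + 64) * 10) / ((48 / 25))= -692875 / 54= -12831.02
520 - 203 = 317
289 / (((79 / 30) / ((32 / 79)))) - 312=-1669752 / 6241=-267.55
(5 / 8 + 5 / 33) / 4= 205 / 1056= 0.19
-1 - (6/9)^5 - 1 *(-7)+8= 3370/243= 13.87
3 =3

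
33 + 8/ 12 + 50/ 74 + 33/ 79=304811/ 8769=34.76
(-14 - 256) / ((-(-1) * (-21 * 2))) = 45 / 7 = 6.43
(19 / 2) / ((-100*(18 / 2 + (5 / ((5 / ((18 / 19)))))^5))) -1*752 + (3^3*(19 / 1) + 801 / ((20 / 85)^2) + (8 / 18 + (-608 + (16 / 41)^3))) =9078102165251636473 / 666451155495600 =13621.56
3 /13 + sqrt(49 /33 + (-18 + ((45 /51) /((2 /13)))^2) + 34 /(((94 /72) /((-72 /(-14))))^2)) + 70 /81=1153 /1053 + sqrt(74122792184661) /369138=24.42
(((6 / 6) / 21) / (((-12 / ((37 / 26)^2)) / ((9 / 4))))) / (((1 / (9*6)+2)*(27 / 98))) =-9583 / 294736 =-0.03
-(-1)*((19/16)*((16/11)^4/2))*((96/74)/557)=1867776/301736369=0.01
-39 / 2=-19.50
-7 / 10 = -0.70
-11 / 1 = -11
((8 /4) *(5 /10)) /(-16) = -1 /16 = -0.06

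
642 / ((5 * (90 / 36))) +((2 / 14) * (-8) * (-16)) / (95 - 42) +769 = 7612039 / 9275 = 820.71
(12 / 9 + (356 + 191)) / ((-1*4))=-1645 / 12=-137.08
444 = 444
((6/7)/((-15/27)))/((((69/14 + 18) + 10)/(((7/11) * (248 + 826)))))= -32.02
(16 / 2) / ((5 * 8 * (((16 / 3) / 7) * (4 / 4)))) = 0.26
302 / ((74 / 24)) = 3624 / 37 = 97.95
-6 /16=-0.38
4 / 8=1 / 2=0.50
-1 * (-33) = 33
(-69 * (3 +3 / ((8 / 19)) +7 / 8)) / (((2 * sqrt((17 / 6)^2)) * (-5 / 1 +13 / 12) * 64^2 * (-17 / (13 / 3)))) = -29601 / 13908992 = -0.00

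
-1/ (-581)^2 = -1/ 337561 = -0.00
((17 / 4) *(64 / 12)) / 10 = 34 / 15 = 2.27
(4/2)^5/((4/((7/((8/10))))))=70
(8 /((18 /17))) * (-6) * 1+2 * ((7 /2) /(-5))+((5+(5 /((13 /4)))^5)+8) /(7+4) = -2742638188 /61263345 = -44.77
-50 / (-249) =50 / 249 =0.20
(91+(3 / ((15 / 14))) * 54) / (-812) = -173 / 580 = -0.30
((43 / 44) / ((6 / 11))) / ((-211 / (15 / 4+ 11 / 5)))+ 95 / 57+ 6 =257121 / 33760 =7.62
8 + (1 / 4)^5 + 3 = 11265 / 1024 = 11.00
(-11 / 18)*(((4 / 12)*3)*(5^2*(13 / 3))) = -3575 / 54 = -66.20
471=471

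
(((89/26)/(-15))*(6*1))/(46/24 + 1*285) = -1068/223795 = -0.00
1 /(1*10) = 1 /10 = 0.10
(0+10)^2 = 100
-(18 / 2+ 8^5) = -32777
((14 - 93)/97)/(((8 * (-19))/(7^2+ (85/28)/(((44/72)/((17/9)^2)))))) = 0.36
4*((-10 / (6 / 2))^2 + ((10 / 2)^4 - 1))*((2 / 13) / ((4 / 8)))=91456 / 117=781.68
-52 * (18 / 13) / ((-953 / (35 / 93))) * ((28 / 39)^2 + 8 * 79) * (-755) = -203378638400 / 14978301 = -13578.22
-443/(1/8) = -3544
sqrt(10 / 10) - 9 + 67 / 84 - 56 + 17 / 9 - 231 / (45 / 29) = -264827 / 1260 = -210.18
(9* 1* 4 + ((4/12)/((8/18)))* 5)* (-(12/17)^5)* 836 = -8268936192/1419857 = -5823.78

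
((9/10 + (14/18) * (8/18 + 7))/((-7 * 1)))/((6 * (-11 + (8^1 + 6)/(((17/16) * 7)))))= 0.02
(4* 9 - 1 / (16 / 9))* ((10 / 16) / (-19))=-2835 / 2432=-1.17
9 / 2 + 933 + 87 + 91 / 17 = 35015 / 34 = 1029.85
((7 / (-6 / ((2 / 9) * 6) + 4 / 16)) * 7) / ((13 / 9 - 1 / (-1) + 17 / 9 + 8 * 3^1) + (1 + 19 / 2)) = -1176 / 3961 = -0.30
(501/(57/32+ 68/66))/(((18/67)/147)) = 289481808/2969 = 97501.45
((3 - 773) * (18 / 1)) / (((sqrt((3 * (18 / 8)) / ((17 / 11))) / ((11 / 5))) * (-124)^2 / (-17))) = 1309 * sqrt(561) / 1922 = 16.13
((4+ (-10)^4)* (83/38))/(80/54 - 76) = -5604741/19114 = -293.23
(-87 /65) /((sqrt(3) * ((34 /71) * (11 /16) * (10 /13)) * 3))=-1.02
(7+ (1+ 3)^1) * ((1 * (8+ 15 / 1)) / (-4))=-253 / 4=-63.25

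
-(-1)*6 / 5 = 6 / 5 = 1.20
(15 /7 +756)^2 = 28164249 /49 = 574780.59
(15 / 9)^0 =1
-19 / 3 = -6.33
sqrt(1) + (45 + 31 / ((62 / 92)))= 92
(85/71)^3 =1.72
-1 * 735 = -735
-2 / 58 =-1 / 29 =-0.03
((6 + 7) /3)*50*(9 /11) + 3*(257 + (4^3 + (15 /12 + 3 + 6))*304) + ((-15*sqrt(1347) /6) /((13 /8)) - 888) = 745539 /11 - 20*sqrt(1347) /13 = 67719.81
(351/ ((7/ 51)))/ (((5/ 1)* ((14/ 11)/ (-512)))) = -50409216/ 245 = -205751.90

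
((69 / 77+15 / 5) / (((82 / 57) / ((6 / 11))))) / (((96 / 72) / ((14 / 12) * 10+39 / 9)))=615600 / 34727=17.73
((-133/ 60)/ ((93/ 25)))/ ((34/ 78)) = -8645/ 6324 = -1.37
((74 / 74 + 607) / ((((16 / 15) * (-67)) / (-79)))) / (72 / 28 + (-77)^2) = 315210 / 2781907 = 0.11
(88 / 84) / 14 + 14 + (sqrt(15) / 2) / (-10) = 2069 / 147 - sqrt(15) / 20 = 13.88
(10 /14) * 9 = 45 /7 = 6.43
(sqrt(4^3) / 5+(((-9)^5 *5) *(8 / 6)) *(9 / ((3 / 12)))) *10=-141717584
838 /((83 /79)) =66202 /83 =797.61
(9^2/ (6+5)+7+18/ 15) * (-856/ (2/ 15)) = -1099104/ 11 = -99918.55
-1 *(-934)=934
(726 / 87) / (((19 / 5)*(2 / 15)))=9075 / 551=16.47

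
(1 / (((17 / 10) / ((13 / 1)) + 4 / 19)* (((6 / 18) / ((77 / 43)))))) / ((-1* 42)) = -13585 / 36249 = -0.37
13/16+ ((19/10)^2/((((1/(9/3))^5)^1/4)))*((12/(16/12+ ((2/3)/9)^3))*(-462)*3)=-114870689416177/2625200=-43756928.77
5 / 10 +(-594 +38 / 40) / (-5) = 119.11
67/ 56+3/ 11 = 905/ 616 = 1.47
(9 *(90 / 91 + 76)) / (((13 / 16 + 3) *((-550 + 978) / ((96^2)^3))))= 197424038685966336 / 593957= 332387763231.96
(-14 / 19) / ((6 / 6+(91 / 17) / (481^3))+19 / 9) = -2619469242 / 11059981415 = -0.24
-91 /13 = -7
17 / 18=0.94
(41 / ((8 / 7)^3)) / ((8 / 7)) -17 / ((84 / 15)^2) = 23.49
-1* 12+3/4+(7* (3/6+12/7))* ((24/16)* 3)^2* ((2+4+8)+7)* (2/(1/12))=632727/4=158181.75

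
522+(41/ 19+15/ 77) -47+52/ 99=6292219/ 13167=477.88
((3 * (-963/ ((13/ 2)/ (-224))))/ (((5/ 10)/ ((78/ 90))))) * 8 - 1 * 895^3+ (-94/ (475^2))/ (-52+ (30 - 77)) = -15982856466031031/ 22336875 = -715536818.20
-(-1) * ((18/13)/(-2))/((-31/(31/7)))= 9/91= 0.10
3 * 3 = 9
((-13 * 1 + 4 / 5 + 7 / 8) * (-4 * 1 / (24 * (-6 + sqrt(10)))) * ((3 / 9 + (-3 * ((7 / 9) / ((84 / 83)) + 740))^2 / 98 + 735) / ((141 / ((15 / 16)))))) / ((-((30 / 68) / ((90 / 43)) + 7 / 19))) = 1292757872665 * sqrt(10) / 30339698688 + 1292757872665 / 5056616448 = 390.40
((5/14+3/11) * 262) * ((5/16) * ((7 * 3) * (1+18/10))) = 3032.35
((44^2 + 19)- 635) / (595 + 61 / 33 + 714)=21780 / 21629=1.01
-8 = -8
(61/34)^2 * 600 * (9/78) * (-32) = -26791200/3757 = -7131.01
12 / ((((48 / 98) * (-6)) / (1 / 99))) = -49 / 1188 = -0.04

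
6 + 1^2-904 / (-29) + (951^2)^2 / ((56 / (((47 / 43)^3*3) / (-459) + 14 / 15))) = 148248893312097856263 / 10975146280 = 13507691791.07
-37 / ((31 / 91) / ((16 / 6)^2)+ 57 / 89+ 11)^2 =-9940871729152 / 36705361665025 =-0.27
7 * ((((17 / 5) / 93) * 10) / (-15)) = -238 / 1395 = -0.17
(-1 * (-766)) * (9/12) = 1149/2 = 574.50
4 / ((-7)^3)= -4 / 343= -0.01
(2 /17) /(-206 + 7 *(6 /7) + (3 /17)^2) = -34 /57791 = -0.00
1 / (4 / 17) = 4.25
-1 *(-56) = 56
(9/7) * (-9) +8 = -25/7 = -3.57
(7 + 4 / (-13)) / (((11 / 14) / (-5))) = -6090 / 143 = -42.59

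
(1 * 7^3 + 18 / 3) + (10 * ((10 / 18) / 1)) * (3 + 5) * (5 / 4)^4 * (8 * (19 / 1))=303157 / 18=16842.06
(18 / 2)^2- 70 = 11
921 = 921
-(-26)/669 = 26/669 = 0.04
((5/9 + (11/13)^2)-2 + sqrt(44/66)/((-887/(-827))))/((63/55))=-60940/95823 + 45485 * sqrt(6)/167643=0.03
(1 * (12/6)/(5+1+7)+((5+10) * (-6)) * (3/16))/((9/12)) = -22.29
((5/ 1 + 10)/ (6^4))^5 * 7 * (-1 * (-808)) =2209375/ 1880739938304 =0.00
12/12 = 1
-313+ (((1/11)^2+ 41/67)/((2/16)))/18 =-7605769/24321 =-312.72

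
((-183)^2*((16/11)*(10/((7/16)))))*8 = 685854720/77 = 8907204.16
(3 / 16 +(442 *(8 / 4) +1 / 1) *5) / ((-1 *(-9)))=7867 / 16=491.69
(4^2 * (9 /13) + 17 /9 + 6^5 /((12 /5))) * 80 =30447760 /117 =260237.26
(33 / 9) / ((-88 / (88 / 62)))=-11 / 186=-0.06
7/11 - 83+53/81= -72803/891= -81.71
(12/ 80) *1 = 3/ 20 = 0.15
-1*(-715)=715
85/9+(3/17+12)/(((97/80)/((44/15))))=577349/14841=38.90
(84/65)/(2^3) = 21/130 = 0.16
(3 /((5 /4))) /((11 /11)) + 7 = 47 /5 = 9.40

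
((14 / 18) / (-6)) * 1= -7 / 54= -0.13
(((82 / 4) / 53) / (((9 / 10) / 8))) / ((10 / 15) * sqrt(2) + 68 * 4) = 55760 / 4411243-410 * sqrt(2) / 13233729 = 0.01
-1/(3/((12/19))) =-4/19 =-0.21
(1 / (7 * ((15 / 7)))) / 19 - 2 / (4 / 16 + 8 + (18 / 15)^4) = -466397 / 2451855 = -0.19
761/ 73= 10.42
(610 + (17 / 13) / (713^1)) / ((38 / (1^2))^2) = 5654107 / 13384436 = 0.42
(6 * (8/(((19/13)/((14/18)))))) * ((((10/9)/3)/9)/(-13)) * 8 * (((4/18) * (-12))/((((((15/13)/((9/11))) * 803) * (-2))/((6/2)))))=-93184/40781961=-0.00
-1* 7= -7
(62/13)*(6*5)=1860/13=143.08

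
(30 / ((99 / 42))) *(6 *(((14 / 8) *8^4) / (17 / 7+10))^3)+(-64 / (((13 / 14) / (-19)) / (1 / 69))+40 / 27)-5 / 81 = 95183098809814859687 / 6497449101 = 14649302723.30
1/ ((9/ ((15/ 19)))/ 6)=10/ 19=0.53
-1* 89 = -89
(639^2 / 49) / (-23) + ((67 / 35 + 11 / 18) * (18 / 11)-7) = -22635399 / 61985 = -365.18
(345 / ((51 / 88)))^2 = 102414400 / 289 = 354375.09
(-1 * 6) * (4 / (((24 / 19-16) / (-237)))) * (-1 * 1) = 13509 / 35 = 385.97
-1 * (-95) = 95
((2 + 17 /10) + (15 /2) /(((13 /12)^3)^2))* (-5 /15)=-402540733 /144804270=-2.78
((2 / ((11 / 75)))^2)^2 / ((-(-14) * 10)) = 25312500 / 102487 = 246.98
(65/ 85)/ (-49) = -0.02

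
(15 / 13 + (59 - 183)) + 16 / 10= -7881 / 65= -121.25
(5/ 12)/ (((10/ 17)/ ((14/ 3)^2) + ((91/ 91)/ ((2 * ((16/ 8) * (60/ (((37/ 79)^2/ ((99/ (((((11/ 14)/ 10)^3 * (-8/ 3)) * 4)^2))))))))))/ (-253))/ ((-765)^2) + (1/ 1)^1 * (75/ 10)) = 85056417484919773593750000/ 1531015524150336261109260007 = 0.06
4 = 4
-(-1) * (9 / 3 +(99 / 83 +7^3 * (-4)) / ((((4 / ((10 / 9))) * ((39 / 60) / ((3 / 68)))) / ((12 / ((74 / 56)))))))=-157251727 / 678691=-231.70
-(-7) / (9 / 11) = 77 / 9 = 8.56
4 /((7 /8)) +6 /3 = 6.57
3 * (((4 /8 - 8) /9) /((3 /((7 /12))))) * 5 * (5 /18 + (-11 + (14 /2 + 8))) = -10.40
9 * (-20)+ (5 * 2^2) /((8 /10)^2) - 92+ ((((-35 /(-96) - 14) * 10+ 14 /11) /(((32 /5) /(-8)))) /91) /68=-449431231 /1867008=-240.72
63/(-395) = -63/395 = -0.16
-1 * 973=-973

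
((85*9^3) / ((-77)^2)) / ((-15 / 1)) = -4131 / 5929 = -0.70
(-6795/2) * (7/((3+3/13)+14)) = -88335/64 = -1380.23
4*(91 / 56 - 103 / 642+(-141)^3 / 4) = -1799664121 / 642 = -2803215.14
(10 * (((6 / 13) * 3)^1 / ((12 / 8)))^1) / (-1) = -120 / 13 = -9.23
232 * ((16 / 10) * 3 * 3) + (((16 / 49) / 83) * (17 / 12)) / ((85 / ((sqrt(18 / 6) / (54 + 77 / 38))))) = 152 * sqrt(3) / 129879645 + 16704 / 5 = 3340.80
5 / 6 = 0.83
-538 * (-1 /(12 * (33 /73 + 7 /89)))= 1747693 /20688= 84.48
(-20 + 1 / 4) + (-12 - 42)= -295 / 4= -73.75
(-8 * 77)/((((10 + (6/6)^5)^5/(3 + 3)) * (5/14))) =-4704/73205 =-0.06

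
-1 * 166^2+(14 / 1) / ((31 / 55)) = -853466 / 31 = -27531.16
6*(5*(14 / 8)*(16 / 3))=280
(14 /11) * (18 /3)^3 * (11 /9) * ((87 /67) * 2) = 58464 /67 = 872.60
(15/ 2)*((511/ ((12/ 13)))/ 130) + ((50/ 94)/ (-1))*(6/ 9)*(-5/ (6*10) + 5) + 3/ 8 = 206891/ 6768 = 30.57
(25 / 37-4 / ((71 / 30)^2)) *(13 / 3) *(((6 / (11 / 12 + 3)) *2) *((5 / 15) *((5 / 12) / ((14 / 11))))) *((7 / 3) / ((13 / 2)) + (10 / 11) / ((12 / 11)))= -0.07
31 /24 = 1.29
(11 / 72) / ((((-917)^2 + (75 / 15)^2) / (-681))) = -2497 / 20181936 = -0.00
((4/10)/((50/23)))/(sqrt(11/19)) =23 *sqrt(209)/1375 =0.24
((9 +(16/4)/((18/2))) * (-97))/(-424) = 8245/3816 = 2.16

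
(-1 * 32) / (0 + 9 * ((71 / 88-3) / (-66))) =-61952 / 579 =-107.00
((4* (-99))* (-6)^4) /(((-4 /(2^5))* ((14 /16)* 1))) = 32845824 /7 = 4692260.57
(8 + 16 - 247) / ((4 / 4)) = -223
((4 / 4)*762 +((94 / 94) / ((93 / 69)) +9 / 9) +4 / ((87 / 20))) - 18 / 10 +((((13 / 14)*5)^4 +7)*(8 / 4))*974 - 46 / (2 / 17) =119042692546123 / 129509940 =919178.04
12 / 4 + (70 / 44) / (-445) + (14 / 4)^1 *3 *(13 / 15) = 12.10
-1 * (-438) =438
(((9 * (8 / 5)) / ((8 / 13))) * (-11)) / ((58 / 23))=-29601 / 290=-102.07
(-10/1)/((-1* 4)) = 5/2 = 2.50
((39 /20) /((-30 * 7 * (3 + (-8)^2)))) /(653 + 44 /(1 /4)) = -0.00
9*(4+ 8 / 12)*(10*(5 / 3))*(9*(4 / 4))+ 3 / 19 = 119703 / 19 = 6300.16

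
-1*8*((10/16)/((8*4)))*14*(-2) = 35/8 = 4.38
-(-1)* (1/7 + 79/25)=578/175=3.30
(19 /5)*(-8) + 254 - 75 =743 /5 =148.60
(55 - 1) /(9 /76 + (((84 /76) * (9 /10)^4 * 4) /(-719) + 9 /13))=1331947500 /19897679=66.94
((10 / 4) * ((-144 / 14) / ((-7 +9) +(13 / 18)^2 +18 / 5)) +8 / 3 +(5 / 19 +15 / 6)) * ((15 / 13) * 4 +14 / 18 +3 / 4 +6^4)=5928248617283 / 3703642488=1600.65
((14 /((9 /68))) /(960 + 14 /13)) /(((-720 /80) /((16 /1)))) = -0.20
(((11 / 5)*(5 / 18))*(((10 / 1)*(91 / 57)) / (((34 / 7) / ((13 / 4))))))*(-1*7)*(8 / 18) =-3188185 / 156978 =-20.31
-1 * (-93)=93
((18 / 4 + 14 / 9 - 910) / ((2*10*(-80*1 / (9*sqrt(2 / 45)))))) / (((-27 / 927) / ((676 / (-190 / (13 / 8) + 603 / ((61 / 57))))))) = -224600832521*sqrt(10) / 12747708000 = -55.72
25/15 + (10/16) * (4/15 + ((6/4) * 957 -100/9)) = 128459/144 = 892.08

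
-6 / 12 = -1 / 2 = -0.50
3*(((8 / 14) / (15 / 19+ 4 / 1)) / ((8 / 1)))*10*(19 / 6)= 1805 / 1274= 1.42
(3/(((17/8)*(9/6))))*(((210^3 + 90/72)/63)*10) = 1481760200/1071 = 1383529.60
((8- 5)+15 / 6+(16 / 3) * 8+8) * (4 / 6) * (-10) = -3370 / 9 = -374.44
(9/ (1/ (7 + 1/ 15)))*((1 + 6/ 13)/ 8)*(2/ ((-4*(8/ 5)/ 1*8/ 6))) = -9063/ 3328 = -2.72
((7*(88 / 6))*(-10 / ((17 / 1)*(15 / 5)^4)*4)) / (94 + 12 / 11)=-0.03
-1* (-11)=11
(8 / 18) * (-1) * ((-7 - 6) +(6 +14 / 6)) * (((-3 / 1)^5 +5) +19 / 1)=-4088 / 9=-454.22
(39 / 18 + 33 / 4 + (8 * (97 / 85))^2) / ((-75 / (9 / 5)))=-8129237 / 3612500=-2.25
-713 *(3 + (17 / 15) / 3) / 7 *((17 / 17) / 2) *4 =-216752 / 315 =-688.10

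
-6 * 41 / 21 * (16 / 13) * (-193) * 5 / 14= 633040 / 637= 993.78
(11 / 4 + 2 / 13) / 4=151 / 208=0.73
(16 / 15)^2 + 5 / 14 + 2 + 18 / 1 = 67709 / 3150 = 21.49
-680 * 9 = -6120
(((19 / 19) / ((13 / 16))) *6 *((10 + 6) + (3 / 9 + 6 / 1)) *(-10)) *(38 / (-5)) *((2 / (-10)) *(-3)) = 488832 / 65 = 7520.49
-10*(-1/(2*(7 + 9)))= 5/16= 0.31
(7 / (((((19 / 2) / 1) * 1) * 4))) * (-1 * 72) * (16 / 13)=-4032 / 247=-16.32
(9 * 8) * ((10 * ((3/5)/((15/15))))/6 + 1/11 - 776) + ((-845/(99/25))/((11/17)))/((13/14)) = -61145822/1089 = -56148.60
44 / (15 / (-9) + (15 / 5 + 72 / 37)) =1221 / 91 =13.42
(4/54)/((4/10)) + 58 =1571/27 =58.19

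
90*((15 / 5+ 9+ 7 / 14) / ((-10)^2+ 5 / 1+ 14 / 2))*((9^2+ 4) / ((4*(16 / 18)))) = 860625 / 3584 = 240.13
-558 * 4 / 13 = -2232 / 13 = -171.69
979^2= 958441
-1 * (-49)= 49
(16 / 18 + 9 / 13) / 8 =0.20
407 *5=2035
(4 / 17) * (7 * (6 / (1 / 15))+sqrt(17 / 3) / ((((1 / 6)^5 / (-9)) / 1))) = 2520 / 17 - 93312 * sqrt(51) / 17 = -39050.65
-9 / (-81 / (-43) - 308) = 387 / 13163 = 0.03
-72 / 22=-36 / 11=-3.27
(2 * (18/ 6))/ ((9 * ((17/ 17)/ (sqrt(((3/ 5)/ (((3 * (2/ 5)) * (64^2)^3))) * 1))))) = sqrt(2)/ 786432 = 0.00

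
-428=-428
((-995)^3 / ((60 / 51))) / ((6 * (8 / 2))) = -3349254575 / 96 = -34888068.49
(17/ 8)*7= 119/ 8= 14.88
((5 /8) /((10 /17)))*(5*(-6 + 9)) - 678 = -10593 /16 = -662.06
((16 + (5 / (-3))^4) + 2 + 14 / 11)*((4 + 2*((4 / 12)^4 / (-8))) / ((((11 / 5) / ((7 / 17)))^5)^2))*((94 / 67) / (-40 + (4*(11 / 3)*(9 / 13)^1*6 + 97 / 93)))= 1627099154413625412939453125 / 4476528414584132976726807492526734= 0.00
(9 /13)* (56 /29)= 504 /377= 1.34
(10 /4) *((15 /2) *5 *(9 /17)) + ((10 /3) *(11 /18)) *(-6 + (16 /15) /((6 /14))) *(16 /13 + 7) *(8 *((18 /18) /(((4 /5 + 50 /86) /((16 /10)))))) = -2875857341 /5799924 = -495.84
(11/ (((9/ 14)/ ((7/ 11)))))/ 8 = 49/ 36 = 1.36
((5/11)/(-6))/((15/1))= -1/198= -0.01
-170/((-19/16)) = 2720/19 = 143.16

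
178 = 178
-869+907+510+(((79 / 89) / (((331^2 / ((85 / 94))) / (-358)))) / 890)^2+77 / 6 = 11196512821968989626402597 / 19964064467106358848588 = 560.83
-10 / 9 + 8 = 62 / 9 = 6.89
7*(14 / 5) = 98 / 5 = 19.60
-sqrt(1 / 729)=-1 / 27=-0.04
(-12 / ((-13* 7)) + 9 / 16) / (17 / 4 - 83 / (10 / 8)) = -5055 / 452452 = -0.01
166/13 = 12.77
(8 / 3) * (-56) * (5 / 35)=-64 / 3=-21.33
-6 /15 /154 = -1 /385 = -0.00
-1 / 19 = -0.05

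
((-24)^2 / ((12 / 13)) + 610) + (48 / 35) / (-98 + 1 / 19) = 80375678 / 65135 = 1233.99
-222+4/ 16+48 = -695/ 4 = -173.75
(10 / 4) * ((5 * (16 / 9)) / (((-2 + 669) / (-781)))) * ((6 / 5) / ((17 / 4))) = -249920 / 34017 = -7.35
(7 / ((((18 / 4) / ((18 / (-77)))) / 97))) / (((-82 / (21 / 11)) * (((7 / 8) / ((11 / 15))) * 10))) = 776 / 11275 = 0.07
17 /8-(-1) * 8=81 /8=10.12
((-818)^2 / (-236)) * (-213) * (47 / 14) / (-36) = -558216697 / 9912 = -56317.26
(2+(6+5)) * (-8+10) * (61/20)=79.30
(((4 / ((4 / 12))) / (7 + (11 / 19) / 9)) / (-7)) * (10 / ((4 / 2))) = -2565 / 2114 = -1.21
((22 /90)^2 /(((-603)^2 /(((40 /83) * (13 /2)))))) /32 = 1573 /97781732280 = 0.00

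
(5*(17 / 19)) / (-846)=-85 / 16074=-0.01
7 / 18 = 0.39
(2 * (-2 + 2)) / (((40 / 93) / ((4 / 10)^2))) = 0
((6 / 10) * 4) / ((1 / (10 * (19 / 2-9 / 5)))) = 924 / 5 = 184.80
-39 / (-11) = 3.55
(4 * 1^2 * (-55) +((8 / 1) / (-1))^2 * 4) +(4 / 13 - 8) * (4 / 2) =268 / 13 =20.62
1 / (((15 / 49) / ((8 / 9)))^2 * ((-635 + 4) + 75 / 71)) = -5455072 / 407565675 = -0.01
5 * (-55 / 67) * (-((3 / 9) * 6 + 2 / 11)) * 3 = 1800 / 67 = 26.87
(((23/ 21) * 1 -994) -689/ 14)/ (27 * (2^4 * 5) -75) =-43769/ 87570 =-0.50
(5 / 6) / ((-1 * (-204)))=5 / 1224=0.00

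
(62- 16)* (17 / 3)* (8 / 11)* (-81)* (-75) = 12668400 / 11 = 1151672.73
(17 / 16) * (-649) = -11033 / 16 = -689.56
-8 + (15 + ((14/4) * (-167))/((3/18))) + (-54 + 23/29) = -103043/29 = -3553.21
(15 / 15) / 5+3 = 16 / 5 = 3.20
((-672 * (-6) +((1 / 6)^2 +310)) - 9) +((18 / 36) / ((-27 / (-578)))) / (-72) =8423117 / 1944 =4332.88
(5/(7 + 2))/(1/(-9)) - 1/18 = -91/18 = -5.06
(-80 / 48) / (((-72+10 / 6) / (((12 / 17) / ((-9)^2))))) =20 / 96849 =0.00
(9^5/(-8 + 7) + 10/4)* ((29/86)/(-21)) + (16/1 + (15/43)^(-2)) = 263412871/270900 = 972.36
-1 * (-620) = 620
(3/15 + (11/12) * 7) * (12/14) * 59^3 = 81535463/70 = 1164792.33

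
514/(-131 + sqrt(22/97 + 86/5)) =-32656990/8314633 - 1028*sqrt(1024805)/8314633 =-4.05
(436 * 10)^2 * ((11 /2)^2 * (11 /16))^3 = 170988626200.99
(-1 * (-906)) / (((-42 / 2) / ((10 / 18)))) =-1510 / 63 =-23.97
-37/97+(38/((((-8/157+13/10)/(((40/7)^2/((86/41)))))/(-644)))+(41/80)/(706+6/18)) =-2960316461511290649/9705921337840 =-305001.08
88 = 88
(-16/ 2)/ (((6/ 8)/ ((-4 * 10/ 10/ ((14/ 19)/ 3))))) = 1216/ 7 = 173.71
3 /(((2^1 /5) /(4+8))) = 90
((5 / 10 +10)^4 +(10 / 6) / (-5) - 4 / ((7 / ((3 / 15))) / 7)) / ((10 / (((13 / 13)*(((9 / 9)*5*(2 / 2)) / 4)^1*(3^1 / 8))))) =2916943 / 5120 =569.72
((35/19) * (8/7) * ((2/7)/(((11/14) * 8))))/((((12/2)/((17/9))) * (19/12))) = 680/35739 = 0.02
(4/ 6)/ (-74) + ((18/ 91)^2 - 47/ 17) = -42731366/ 15626247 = -2.73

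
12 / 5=2.40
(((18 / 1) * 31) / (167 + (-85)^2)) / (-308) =-93 / 379456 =-0.00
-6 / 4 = -3 / 2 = -1.50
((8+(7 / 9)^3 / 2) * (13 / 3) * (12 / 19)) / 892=156091 / 6177546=0.03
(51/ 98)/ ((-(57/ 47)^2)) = -37553/ 106134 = -0.35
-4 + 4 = 0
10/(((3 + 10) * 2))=5/13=0.38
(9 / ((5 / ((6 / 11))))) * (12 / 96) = 27 / 220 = 0.12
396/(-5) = -396/5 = -79.20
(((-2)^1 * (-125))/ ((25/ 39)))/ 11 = 390/ 11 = 35.45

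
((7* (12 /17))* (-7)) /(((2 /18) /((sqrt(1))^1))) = -5292 /17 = -311.29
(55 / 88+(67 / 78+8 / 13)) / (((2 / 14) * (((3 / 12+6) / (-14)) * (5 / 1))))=-6419 / 975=-6.58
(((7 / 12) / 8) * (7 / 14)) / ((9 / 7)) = 49 / 1728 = 0.03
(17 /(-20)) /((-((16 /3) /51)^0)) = 17 /20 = 0.85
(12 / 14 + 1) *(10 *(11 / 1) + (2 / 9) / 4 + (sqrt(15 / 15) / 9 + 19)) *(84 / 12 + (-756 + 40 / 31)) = -7533175 / 42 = -179361.31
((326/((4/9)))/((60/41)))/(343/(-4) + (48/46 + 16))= -153709/21070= -7.30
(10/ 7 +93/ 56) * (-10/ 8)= -865/ 224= -3.86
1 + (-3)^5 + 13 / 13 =-241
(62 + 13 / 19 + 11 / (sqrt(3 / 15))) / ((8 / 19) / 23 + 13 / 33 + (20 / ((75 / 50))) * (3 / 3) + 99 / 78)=1374802 * sqrt(5) / 1876581 + 2611466 / 625527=5.81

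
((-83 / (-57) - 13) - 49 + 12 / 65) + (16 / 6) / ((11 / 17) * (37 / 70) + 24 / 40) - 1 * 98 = -33997739 / 218595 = -155.53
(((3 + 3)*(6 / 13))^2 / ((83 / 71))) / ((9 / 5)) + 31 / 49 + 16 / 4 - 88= -54795415 / 687323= -79.72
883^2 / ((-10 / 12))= -4678134 / 5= -935626.80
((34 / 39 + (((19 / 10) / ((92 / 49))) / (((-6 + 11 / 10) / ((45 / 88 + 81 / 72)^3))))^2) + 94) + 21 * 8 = 9637649575144 / 36549074991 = 263.69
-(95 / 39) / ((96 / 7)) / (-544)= 665 / 2036736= 0.00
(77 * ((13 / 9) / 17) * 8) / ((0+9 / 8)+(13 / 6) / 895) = 57337280 / 1235067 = 46.42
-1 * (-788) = 788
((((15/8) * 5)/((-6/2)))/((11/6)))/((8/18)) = -675/176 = -3.84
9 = 9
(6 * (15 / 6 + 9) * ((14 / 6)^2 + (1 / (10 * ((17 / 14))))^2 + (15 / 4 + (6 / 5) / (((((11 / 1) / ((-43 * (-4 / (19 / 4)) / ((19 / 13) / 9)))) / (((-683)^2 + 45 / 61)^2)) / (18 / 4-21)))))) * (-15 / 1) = 701873509972271847674302783 / 7764164180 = 90399107193051634.78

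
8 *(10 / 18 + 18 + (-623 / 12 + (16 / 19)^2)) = -848690 / 3249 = -261.22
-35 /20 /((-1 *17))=0.10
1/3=0.33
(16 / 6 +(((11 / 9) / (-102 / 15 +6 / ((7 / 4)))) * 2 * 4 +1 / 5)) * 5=-89 / 531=-0.17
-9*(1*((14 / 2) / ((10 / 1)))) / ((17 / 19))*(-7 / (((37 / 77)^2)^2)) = 294547330539 / 318607370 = 924.48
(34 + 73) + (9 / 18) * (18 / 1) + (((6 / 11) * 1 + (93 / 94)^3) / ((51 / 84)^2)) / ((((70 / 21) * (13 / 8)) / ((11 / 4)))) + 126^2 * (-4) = -123622504265626 / 1950315055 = -63385.91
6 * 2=12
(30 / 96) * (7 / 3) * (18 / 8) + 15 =1065 / 64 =16.64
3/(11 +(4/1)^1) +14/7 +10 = 61/5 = 12.20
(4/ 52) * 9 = 9/ 13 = 0.69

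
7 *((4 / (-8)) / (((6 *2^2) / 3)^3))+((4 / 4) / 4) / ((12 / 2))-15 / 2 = -22933 / 3072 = -7.47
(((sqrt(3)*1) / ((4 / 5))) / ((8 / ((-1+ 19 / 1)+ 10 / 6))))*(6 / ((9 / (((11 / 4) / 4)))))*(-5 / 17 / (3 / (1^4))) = -0.24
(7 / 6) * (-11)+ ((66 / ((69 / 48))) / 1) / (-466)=-415811 / 32154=-12.93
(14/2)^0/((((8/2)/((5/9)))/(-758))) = -105.28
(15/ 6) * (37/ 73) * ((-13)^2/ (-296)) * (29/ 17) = -24505/ 19856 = -1.23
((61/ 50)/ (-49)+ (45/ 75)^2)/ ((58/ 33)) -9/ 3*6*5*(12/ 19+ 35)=-8657638233/ 2699900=-3206.65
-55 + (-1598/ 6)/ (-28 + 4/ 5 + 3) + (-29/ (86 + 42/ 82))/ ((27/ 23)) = -513119297/ 11588049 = -44.28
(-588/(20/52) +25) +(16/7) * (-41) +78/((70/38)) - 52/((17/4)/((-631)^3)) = 1829023297153/595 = 3073988734.71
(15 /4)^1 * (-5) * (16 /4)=-75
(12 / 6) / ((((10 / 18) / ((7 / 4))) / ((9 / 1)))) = 567 / 10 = 56.70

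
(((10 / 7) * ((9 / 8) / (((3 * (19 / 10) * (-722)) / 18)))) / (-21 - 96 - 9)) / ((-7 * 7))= -75 / 65873836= -0.00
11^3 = 1331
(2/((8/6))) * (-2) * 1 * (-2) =6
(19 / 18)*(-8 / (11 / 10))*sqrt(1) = -760 / 99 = -7.68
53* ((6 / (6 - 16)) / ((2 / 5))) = -79.50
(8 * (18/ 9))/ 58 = 8/ 29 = 0.28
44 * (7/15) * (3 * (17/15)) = 69.81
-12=-12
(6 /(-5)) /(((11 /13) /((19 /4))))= -741 /110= -6.74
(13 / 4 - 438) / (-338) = 1739 / 1352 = 1.29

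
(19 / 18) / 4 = 0.26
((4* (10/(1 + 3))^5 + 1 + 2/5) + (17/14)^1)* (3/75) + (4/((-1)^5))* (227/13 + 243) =-93376609/91000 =-1026.12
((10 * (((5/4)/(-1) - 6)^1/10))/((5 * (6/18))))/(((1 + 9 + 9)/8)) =-174/95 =-1.83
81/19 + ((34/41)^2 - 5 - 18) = -576472/31939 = -18.05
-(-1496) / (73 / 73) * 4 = 5984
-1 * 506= -506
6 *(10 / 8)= 7.50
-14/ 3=-4.67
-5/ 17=-0.29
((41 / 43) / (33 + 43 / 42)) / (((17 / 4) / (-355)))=-2445240 / 1044599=-2.34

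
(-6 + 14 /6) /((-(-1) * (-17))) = 11 /51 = 0.22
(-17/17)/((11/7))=-7/11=-0.64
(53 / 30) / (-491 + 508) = 0.10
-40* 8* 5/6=-800/3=-266.67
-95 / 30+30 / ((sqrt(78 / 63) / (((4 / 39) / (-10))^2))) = -19 / 6+4 * sqrt(546) / 32955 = -3.16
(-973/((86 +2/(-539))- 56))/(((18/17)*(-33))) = 810509/873072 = 0.93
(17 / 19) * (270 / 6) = 765 / 19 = 40.26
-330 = -330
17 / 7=2.43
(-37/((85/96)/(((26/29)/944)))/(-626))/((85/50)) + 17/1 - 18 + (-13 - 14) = -4333608184/154771927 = -28.00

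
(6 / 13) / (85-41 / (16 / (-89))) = 96 / 65117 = 0.00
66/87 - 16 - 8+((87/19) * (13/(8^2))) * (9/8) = -6261481/282112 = -22.20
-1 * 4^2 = -16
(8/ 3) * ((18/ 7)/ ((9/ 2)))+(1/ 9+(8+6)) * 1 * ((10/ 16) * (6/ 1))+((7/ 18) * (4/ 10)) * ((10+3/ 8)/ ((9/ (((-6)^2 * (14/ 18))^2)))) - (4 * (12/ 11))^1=23783489/ 124740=190.66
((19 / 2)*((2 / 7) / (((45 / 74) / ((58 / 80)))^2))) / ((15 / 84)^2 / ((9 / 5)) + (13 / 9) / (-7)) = -153126757 / 7486875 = -20.45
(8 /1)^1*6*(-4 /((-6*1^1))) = 32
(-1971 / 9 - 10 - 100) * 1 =-329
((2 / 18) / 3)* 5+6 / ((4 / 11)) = 16.69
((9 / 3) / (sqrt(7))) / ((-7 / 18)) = -54*sqrt(7) / 49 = -2.92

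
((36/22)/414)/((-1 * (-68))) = 1/17204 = 0.00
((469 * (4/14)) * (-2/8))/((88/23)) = -1541/176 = -8.76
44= 44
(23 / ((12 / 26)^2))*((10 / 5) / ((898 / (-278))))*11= -5943223 / 8082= -735.37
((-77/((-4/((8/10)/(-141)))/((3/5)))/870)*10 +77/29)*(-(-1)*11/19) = 2984828/1942275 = 1.54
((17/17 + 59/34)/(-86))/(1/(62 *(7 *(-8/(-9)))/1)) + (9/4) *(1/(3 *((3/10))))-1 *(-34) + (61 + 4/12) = 375281/4386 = 85.56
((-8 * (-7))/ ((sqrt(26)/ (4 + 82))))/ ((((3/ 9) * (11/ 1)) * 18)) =1204 * sqrt(26)/ 429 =14.31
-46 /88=-23 /44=-0.52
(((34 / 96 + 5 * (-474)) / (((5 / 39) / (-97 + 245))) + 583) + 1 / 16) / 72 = -24310543 / 640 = -37985.22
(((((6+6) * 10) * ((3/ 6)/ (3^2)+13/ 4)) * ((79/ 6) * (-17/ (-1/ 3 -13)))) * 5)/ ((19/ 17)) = 13584445/ 456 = 29790.45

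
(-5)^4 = 625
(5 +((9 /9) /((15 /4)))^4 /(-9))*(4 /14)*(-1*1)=-4555738 /3189375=-1.43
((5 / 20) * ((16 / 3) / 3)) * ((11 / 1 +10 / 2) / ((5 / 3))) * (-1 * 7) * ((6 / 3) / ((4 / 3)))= -224 / 5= -44.80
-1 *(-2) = 2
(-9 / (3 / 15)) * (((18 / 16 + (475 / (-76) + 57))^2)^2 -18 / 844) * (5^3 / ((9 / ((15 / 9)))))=-19558018948259375 / 2592768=-7543296950.69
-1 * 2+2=0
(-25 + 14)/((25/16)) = -176/25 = -7.04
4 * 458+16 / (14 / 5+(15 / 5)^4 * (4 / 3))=507504 / 277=1832.14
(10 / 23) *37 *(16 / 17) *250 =1480000 / 391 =3785.17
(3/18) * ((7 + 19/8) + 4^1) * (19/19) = 107/48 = 2.23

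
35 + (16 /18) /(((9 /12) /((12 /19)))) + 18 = 9191 /171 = 53.75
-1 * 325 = -325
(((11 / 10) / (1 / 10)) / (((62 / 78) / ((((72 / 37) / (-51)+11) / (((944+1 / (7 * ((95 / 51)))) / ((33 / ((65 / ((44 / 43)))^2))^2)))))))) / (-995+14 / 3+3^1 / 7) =-129696344646111936 / 11946422355835622274580025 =-0.00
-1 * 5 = -5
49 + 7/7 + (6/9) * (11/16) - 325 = -274.54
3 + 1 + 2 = 6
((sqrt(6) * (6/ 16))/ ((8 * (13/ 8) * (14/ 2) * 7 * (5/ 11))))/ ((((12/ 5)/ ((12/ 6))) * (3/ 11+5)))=121 * sqrt(6)/ 591136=0.00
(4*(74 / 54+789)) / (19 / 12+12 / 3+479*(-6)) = -341440 / 309789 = -1.10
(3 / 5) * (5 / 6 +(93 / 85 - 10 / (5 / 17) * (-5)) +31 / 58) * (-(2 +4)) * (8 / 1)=-61217088 / 12325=-4966.90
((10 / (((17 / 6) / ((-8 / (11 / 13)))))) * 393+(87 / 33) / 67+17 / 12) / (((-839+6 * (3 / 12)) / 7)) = 109.60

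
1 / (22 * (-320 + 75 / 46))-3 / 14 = -483607 / 2255330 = -0.21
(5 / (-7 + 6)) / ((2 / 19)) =-95 / 2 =-47.50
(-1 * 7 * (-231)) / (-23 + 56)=49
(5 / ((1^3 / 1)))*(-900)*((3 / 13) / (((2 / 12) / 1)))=-6230.77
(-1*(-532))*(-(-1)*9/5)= 4788/5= 957.60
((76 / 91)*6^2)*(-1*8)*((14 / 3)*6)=-87552 / 13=-6734.77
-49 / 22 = -2.23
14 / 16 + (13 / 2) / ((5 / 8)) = 451 / 40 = 11.28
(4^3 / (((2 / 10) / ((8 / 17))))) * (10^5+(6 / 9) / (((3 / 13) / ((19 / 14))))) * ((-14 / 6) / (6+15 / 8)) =-129029058560 / 28917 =-4462048.57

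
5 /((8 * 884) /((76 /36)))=95 /63648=0.00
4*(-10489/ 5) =-41956/ 5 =-8391.20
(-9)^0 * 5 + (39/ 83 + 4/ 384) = 43667/ 7968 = 5.48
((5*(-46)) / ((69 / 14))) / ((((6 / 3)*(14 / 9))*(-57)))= 5 / 19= 0.26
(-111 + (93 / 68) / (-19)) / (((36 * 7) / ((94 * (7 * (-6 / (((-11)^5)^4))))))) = 2248245 / 869192993452867531887692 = 0.00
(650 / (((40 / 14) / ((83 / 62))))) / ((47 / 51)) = 1926015 / 5828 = 330.48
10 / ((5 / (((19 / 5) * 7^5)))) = 638666 / 5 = 127733.20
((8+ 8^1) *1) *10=160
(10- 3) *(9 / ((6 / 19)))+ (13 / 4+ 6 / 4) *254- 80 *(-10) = 2206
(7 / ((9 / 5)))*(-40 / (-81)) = 1400 / 729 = 1.92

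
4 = 4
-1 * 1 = -1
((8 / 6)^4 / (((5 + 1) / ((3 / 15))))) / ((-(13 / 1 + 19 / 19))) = -64 / 8505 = -0.01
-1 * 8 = -8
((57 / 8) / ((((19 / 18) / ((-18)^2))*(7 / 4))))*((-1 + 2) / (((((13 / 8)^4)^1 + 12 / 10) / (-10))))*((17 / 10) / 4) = -761425920 / 1171667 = -649.87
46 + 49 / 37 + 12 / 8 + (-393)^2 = 11432839 / 74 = 154497.82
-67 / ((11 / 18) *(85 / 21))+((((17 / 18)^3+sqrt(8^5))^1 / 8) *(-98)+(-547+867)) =6163843577 / 21811680 - 1568 *sqrt(2) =-1934.89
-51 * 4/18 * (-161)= 5474/3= 1824.67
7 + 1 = 8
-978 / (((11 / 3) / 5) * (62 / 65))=-476775 / 341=-1398.17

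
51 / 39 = 1.31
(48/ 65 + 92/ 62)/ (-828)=-2239/ 834210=-0.00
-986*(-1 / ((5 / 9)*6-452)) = -1479 / 673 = -2.20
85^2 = 7225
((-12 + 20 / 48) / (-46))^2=19321 / 304704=0.06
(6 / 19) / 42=1 / 133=0.01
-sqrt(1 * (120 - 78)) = -sqrt(42) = -6.48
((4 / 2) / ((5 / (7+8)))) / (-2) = -3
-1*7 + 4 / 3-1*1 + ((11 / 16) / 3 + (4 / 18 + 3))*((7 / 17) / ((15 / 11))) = -206531 / 36720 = -5.62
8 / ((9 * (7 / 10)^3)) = 8000 / 3087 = 2.59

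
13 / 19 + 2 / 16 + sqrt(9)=579 / 152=3.81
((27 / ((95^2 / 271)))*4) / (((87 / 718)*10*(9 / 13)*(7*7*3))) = 0.03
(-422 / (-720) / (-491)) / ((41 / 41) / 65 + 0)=-2743 / 35352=-0.08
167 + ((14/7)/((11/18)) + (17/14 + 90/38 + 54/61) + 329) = 89910659/178486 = 503.74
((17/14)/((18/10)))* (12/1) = 170/21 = 8.10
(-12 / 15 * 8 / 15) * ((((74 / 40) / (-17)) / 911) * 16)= 4736 / 5807625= 0.00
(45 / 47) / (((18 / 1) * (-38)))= -5 / 3572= -0.00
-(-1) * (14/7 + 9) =11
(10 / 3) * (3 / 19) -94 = -1776 / 19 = -93.47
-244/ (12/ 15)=-305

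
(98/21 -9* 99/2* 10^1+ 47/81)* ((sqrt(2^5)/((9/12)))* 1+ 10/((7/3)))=-5766880* sqrt(2)/243 -514900/27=-52632.51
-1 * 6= -6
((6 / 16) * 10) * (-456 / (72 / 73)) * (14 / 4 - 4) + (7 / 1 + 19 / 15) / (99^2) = 1019550017 / 1176120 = 866.88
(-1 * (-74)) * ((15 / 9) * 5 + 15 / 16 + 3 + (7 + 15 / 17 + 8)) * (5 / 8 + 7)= 51850061 / 3264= 15885.44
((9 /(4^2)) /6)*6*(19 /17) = 0.63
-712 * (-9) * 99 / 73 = 634392 / 73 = 8690.30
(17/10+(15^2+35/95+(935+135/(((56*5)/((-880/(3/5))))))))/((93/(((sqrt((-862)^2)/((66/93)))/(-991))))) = -260776981/43494990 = -6.00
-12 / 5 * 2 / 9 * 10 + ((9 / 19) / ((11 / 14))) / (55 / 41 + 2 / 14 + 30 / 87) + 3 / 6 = -21495119 / 4772724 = -4.50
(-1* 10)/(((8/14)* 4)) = -35/8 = -4.38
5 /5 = 1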